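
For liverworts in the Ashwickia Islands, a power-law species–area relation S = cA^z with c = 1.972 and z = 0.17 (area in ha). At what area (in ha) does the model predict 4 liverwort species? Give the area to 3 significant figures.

4 = 1.972 × A^0.17  ⇒  A^0.17 = 4/1.972 = 2.028
ln A = ln(2.028) / 0.17 = 0.7072 / 0.17 = 4.1603
A = e^4.1603 ≈ 64.09 ha

64.1 ha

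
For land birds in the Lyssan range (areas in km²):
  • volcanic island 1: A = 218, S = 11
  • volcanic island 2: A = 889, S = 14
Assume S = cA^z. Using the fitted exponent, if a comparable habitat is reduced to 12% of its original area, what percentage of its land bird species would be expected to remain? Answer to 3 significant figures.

z = ln(14/11) / ln(889/218) = 0.2412 / 1.4056 = 0.1716
S_new/S_old = (A_new/A_old)^z = 0.12^0.1716 = exp(0.1716 × -2.1203) = 0.695

69.5%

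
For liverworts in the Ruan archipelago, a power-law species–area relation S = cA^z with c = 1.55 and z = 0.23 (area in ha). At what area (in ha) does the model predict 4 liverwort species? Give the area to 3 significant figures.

61.7 ha

4 = 1.55 × A^0.23  ⇒  A^0.23 = 4/1.55 = 2.581
ln A = ln(2.581) / 0.23 = 0.9480 / 0.23 = 4.1219
A = e^4.1219 ≈ 61.68 ha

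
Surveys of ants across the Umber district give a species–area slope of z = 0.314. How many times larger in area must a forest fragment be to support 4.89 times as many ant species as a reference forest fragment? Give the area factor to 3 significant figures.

157

(A₂/A₁)^0.314 = 4.89, so A₂/A₁ = 4.89^(1/0.314) = 4.89^3.185
ln(A₂/A₁) = ln 4.89 / 0.314 = 1.5872 / 0.314 = 5.0548
A₂/A₁ = e^5.0548 ≈ 156.8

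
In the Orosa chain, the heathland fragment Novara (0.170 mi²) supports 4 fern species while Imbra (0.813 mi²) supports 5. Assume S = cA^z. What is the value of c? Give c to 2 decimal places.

5.15

z = ln(S₂/S₁) / ln(A₂/A₁) = ln(5/4) / ln(0.813/0.17) = 0.2231 / 1.5649 = 0.1426
c = S₁ / A₁^z = 4 / 0.17^0.1426 = 4 / 0.7767 = 5.15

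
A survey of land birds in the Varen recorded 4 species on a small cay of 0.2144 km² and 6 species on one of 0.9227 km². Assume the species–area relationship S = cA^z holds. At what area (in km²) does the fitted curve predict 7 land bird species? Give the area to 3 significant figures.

1.61 km²

z = ln(6/4) / ln(0.9227/0.2144) = 0.4055 / 1.4595 = 0.2778
c = 4 / 0.2144^0.2778 = 4 / 0.6519 = 6.136
A = (7/6.136)^(1/0.2778) ⇒ ln A = ln(1.141)/0.2778 = 0.4744
A = e^0.4744 ≈ 1.607 km²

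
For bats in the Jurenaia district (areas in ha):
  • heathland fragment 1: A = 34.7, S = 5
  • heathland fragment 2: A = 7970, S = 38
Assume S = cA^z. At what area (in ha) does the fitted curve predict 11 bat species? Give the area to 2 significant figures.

290 ha

z = ln(38/5) / ln(7970/34.7) = 2.0281 / 5.4367 = 0.3730
c = 5 / 34.7^0.3730 = 5 / 3.755 = 1.332
A = (11/1.332)^(1/0.3730) ⇒ ln A = ln(8.261)/0.3730 = 5.6603
A = e^5.6603 ≈ 287.2 ha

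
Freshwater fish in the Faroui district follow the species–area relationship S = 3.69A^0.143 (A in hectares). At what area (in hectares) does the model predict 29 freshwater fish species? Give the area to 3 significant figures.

1830000 hectares

29 = 3.69 × A^0.143  ⇒  A^0.143 = 29/3.69 = 7.859
ln A = ln(7.859) / 0.143 = 2.0617 / 0.143 = 14.4173
A = e^14.4173 ≈ 1825324 hectares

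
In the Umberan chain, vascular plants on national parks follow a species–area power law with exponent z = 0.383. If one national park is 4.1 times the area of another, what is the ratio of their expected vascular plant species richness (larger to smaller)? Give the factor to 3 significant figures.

1.72

S₂/S₁ = (A₂/A₁)^z = 4.1^0.383
ln(S₂/S₁) = 0.383 × ln 4.1 = 0.383 × 1.4110 = 0.5404
S₂/S₁ = e^0.5404 ≈ 1.717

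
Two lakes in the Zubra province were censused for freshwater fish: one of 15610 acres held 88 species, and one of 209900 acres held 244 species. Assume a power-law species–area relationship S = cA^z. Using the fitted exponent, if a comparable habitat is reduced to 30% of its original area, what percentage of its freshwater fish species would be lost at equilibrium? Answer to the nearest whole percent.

38%

z = ln(244/88) / ln(209900/15610) = 1.0198 / 2.5987 = 0.3924
S_new/S_old = (A_new/A_old)^z = 0.3^0.3924 = exp(0.3924 × -1.2040) = 0.6235
Fraction lost = 1 − 0.6235 = 0.3765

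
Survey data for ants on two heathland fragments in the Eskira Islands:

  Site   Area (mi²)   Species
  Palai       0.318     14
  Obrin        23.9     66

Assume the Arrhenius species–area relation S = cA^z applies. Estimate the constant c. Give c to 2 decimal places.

21.12

z = ln(S₂/S₁) / ln(A₂/A₁) = ln(66/14) / ln(23.9/0.318) = 1.5506 / 4.3196 = 0.3590
c = S₁ / A₁^z = 14 / 0.318^0.3590 = 14 / 0.6628 = 21.12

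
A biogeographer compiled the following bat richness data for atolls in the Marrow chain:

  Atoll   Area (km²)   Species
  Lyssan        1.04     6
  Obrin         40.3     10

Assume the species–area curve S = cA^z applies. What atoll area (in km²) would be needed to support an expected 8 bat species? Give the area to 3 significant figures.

8.16 km²

z = ln(10/6) / ln(40.3/1.04) = 0.5108 / 3.6571 = 0.1397
c = 6 / 1.04^0.1397 = 6 / 1.005 = 5.967
A = (8/5.967)^(1/0.1397) ⇒ ln A = ln(1.341)/0.1397 = 2.0988
A = e^2.0988 ≈ 8.156 km²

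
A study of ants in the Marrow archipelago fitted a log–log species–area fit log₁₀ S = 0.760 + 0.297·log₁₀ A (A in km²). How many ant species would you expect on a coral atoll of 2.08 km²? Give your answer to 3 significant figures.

S = 5.754 × 2.08^0.297 = 5.754 × 1.243 ≈ 7.153

7.15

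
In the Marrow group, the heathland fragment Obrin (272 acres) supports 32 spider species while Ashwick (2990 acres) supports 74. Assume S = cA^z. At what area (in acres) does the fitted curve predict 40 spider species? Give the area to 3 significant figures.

z = ln(74/32) / ln(2990/272) = 0.8383 / 2.3972 = 0.3497
c = 32 / 272^0.3497 = 32 / 7.102 = 4.506
A = (40/4.506)^(1/0.3497) ⇒ ln A = ln(8.878)/0.3497 = 6.2439
A = e^6.2439 ≈ 514.9 acres

515 acres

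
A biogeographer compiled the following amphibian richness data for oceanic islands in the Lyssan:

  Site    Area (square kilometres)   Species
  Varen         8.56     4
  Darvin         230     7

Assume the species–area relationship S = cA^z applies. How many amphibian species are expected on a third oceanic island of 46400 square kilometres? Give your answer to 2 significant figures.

z = ln(7/4) / ln(230/8.56) = 0.5596 / 3.2910 = 0.1700
c = 4 / 8.56^0.1700 = 4 / 1.441 = 2.776
S₃ = 2.776 × 46400^0.1700 = 2.776 × 6.216 ≈ 17.26

17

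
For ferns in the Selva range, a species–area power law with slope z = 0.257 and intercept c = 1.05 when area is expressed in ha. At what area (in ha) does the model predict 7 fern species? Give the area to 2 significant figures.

1600 ha

7 = 1.05 × A^0.257  ⇒  A^0.257 = 7/1.05 = 6.667
ln A = ln(6.667) / 0.257 = 1.8971 / 0.257 = 7.3818
A = e^7.3818 ≈ 1606 ha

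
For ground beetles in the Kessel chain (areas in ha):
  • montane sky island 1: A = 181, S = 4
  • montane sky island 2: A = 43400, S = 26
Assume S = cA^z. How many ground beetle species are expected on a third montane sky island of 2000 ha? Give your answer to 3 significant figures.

z = ln(26/4) / ln(43400/181) = 1.8718 / 5.4797 = 0.3416
c = 4 / 181^0.3416 = 4 / 5.905 = 0.6774
S₃ = 0.6774 × 2000^0.3416 = 0.6774 × 13.41 ≈ 9.088

9.09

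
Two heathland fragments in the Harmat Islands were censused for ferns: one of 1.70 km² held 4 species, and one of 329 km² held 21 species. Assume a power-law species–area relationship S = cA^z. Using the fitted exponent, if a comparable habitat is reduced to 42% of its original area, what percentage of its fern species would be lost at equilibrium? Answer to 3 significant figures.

23.9%

z = ln(21/4) / ln(329/1.7) = 1.6582 / 5.2654 = 0.3149
S_new/S_old = (A_new/A_old)^z = 0.42^0.3149 = exp(0.3149 × -0.8675) = 0.7609
Fraction lost = 1 − 0.7609 = 0.2391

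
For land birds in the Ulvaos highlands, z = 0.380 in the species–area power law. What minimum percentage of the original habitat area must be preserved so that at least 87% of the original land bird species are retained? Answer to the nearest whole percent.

69%

Need (A_new/A_old)^0.38 = 0.87, so A_new/A_old = 0.87^(1/0.38) = 0.87^2.632
ln(A_new/A_old) = ln 0.87 / 0.38 = -0.1393 / 0.38 = -0.3665
A_new/A_old = e^-0.3665 ≈ 0.6932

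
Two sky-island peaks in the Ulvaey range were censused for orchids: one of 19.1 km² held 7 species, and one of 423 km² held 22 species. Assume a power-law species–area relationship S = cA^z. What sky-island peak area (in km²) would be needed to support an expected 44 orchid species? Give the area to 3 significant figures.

z = ln(22/7) / ln(423/19.1) = 1.1451 / 3.0977 = 0.3697
c = 7 / 19.1^0.3697 = 7 / 2.976 = 2.353
A = (44/2.353)^(1/0.3697) ⇒ ln A = ln(18.7)/0.3697 = 7.9224
A = e^7.9224 ≈ 2758 km²

2760 km²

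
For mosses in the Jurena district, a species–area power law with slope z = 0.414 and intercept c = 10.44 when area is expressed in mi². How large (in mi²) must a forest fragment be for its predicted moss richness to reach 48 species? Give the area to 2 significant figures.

40 mi²

48 = 10.44 × A^0.414  ⇒  A^0.414 = 48/10.44 = 4.598
ln A = ln(4.598) / 0.414 = 1.5256 / 0.414 = 3.6849
A = e^3.6849 ≈ 39.84 mi²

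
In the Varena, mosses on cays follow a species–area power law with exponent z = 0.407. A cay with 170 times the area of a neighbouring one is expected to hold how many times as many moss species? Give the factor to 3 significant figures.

8.09

S₂/S₁ = (A₂/A₁)^z = 170^0.407
ln(S₂/S₁) = 0.407 × ln 170 = 0.407 × 5.1358 = 2.0903
S₂/S₁ = e^2.0903 ≈ 8.087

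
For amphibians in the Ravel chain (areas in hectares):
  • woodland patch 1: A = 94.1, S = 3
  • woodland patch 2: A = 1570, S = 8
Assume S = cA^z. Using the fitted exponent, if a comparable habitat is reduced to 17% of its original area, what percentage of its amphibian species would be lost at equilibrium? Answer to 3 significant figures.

46.1%

z = ln(8/3) / ln(1570/94.1) = 0.9808 / 2.8145 = 0.3485
S_new/S_old = (A_new/A_old)^z = 0.17^0.3485 = exp(0.3485 × -1.7720) = 0.5393
Fraction lost = 1 − 0.5393 = 0.4607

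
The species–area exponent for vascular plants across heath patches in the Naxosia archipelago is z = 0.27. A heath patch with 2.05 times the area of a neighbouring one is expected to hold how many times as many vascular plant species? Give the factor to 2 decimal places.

1.21

S₂/S₁ = (A₂/A₁)^z = 2.05^0.27
ln(S₂/S₁) = 0.27 × ln 2.05 = 0.27 × 0.7178 = 0.1938
S₂/S₁ = e^0.1938 ≈ 1.214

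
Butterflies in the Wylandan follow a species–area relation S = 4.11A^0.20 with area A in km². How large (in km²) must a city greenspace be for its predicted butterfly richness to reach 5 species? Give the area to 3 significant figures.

2.66 km²

5 = 4.11 × A^0.2  ⇒  A^0.2 = 5/4.11 = 1.217
ln A = ln(1.217) / 0.2 = 0.1960 / 0.2 = 0.9801
A = e^0.9801 ≈ 2.665 km²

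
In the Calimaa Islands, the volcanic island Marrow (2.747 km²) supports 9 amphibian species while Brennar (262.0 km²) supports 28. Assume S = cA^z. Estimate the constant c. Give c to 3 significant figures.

7.00

z = ln(S₂/S₁) / ln(A₂/A₁) = ln(28/9) / ln(262/2.747) = 1.1350 / 4.5578 = 0.2490
c = S₁ / A₁^z = 9 / 2.747^0.2490 = 9 / 1.286 = 6.998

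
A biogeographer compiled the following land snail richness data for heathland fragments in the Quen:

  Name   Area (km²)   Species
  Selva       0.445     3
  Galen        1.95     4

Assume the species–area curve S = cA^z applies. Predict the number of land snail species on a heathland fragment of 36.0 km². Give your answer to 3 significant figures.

7.06

z = ln(4/3) / ln(1.95/0.445) = 0.2877 / 1.4775 = 0.1947
c = 3 / 0.445^0.1947 = 3 / 0.8541 = 3.512
S₃ = 3.512 × 36^0.1947 = 3.512 × 2.009 ≈ 7.057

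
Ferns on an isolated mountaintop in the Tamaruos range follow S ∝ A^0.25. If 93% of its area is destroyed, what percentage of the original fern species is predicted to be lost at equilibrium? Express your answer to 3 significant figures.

48.6%

S_new/S_old = (A_new/A_old)^z = 0.07^0.25
= exp(0.25 × ln 0.07) = exp(0.25 × -2.6593) = exp(-0.6648) ≈ 0.5144
Fraction lost = 1 − 0.5144 = 0.4856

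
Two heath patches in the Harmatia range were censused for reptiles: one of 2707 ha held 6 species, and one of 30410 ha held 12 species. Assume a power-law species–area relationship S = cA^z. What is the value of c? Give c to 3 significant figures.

0.623

z = ln(S₂/S₁) / ln(A₂/A₁) = ln(12/6) / ln(30410/2707) = 0.6931 / 2.4189 = 0.2866
c = S₁ / A₁^z = 6 / 2707^0.2866 = 6 / 9.629 = 0.6231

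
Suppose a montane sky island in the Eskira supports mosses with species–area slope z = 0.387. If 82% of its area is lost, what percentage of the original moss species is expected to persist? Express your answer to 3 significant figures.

51.5%

S_new/S_old = (A_new/A_old)^z = 0.18^0.387
= exp(0.387 × ln 0.18) = exp(0.387 × -1.7148) = exp(-0.6636) ≈ 0.515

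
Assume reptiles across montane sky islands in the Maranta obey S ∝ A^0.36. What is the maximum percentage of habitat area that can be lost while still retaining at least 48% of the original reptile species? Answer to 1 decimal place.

Need (A_new/A_old)^0.36 = 0.48, so A_new/A_old = 0.48^(1/0.36) = 0.48^2.778
ln(A_new/A_old) = ln 0.48 / 0.36 = -0.7340 / 0.36 = -2.0388
A_new/A_old = e^-2.0388 ≈ 0.1302
Fraction that can be lost = 1 − 0.1302 = 0.8698

87.0%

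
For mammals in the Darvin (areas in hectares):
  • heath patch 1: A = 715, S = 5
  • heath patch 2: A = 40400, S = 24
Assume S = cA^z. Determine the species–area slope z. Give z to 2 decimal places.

Taking logs: ln S = ln c + z ln A, so z = (ln S₂ − ln S₁)/(ln A₂ − ln A₁).
z = ln(24/5) / ln(40400/715) = ln(4.8) / ln(56.5) = 1.5686 / 4.0343 = 0.3888

0.39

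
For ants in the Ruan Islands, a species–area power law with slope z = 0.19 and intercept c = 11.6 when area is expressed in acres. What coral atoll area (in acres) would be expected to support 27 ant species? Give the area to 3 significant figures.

85.3 acres

27 = 11.6 × A^0.19  ⇒  A^0.19 = 27/11.6 = 2.328
ln A = ln(2.328) / 0.19 = 0.8448 / 0.19 = 4.4465
A = e^4.4465 ≈ 85.33 acres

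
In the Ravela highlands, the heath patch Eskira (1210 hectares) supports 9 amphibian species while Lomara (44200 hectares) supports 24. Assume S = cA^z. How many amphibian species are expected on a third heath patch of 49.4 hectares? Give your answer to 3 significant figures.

3.76

z = ln(24/9) / ln(44200/1210) = 0.9808 / 3.5981 = 0.2726
c = 9 / 1210^0.2726 = 9 / 6.924 = 1.3
S₃ = 1.3 × 49.4^0.2726 = 1.3 × 2.895 ≈ 3.763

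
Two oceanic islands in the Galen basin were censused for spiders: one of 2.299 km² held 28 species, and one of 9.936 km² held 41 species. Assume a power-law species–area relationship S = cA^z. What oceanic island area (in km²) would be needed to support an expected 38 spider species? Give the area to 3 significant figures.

z = ln(41/28) / ln(9.936/2.299) = 0.3814 / 1.4637 = 0.2606
c = 28 / 2.299^0.2606 = 28 / 1.242 = 22.54
A = (38/22.54)^(1/0.2606) ⇒ ln A = ln(1.686)/0.2606 = 2.0045
A = e^2.0045 ≈ 7.423 km²

7.42 km²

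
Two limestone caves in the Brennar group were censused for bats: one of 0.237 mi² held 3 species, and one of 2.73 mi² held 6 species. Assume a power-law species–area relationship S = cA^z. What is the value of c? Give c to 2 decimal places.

z = ln(S₂/S₁) / ln(A₂/A₁) = ln(6/3) / ln(2.73/0.237) = 0.6931 / 2.4440 = 0.2836
c = S₁ / A₁^z = 3 / 0.237^0.2836 = 3 / 0.6648 = 4.513

4.51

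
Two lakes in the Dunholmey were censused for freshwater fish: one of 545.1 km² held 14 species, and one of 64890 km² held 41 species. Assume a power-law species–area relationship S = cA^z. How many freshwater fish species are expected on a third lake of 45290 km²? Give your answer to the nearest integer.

38

z = ln(41/14) / ln(64890/545.1) = 1.0745 / 4.7795 = 0.2248
c = 14 / 545.1^0.2248 = 14 / 4.123 = 3.396
S₃ = 3.396 × 45290^0.2248 = 3.396 × 11.14 ≈ 37.82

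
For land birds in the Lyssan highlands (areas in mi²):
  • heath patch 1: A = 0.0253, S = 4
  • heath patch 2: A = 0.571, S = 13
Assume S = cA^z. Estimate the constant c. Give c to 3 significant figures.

z = ln(S₂/S₁) / ln(A₂/A₁) = ln(13/4) / ln(0.571/0.0253) = 1.1787 / 3.1166 = 0.3782
c = S₁ / A₁^z = 4 / 0.0253^0.3782 = 4 / 0.2489 = 16.07

16.1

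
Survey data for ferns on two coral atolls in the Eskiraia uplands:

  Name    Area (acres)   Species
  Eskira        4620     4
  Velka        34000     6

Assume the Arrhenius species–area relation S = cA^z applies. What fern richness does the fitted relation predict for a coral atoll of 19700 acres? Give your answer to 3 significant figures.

z = ln(6/4) / ln(34000/4620) = 0.4055 / 1.9960 = 0.2031
c = 4 / 4620^0.2031 = 4 / 5.552 = 0.7205
S₃ = 0.7205 × 19700^0.2031 = 0.7205 × 7.454 ≈ 5.37

5.37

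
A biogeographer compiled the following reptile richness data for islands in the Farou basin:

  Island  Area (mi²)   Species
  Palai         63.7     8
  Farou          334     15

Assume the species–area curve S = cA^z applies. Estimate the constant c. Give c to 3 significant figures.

z = ln(S₂/S₁) / ln(A₂/A₁) = ln(15/8) / ln(334/63.7) = 0.6286 / 1.6570 = 0.3794
c = S₁ / A₁^z = 8 / 63.7^0.3794 = 8 / 4.836 = 1.654

1.65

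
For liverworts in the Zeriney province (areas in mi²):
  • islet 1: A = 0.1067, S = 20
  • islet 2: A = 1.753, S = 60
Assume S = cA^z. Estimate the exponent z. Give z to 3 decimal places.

Taking logs: ln S = ln c + z ln A, so z = (ln S₂ − ln S₁)/(ln A₂ − ln A₁).
z = ln(60/20) / ln(1.753/0.1067) = ln(3) / ln(16.43) = 1.0986 / 2.7991 = 0.3925

0.392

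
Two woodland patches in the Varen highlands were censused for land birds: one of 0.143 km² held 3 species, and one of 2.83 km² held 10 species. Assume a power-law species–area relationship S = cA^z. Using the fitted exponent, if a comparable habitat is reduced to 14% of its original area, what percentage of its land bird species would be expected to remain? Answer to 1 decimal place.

45.3%

z = ln(10/3) / ln(2.83/0.143) = 1.2040 / 2.9852 = 0.4033
S_new/S_old = (A_new/A_old)^z = 0.14^0.4033 = exp(0.4033 × -1.9661) = 0.4525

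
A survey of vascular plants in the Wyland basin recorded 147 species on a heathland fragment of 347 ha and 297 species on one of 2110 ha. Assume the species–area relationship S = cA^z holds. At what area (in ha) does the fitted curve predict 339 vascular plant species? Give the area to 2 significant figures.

z = ln(297/147) / ln(2110/347) = 0.7033 / 1.8051 = 0.3896
c = 147 / 347^0.3896 = 147 / 9.767 = 15.05
A = (339/15.05)^(1/0.3896) ⇒ ln A = ln(22.52)/0.3896 = 7.9939
A = e^7.9939 ≈ 2963 ha

3000 ha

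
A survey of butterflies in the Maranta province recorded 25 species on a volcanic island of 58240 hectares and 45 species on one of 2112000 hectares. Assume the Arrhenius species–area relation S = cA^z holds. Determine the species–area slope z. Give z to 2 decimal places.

Taking logs: ln S = ln c + z ln A, so z = (ln S₂ − ln S₁)/(ln A₂ − ln A₁).
z = ln(45/25) / ln(2112000/58240) = ln(1.8) / ln(36.26) = 0.5878 / 3.5908 = 0.1637

0.16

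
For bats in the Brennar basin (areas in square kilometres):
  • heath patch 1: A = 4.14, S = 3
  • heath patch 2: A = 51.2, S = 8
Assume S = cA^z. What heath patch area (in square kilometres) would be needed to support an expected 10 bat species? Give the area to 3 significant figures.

90.7 square kilometres

z = ln(8/3) / ln(51.2/4.14) = 0.9808 / 2.5150 = 0.3900
c = 3 / 4.14^0.3900 = 3 / 1.74 = 1.724
A = (10/1.724)^(1/0.3900) ⇒ ln A = ln(5.801)/0.3900 = 4.5079
A = e^4.5079 ≈ 90.73 square kilometres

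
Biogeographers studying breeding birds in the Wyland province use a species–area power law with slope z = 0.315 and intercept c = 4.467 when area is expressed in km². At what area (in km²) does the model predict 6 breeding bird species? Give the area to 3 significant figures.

6 = 4.467 × A^0.315  ⇒  A^0.315 = 6/4.467 = 1.343
ln A = ln(1.343) / 0.315 = 0.2950 / 0.315 = 0.9366
A = e^0.9366 ≈ 2.551 km²

2.55 km²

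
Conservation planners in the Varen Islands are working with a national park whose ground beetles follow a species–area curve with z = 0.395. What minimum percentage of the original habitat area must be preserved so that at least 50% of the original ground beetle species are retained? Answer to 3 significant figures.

17.3%

Need (A_new/A_old)^0.395 = 0.5, so A_new/A_old = 0.5^(1/0.395) = 0.5^2.532
ln(A_new/A_old) = ln 0.5 / 0.395 = -0.6931 / 0.395 = -1.7548
A_new/A_old = e^-1.7548 ≈ 0.1729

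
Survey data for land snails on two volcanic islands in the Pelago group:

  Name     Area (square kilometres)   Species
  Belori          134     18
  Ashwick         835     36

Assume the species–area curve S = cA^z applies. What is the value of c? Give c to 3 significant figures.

z = ln(S₂/S₁) / ln(A₂/A₁) = ln(36/18) / ln(835/134) = 0.6931 / 1.8296 = 0.3789
c = S₁ / A₁^z = 18 / 134^0.3789 = 18 / 6.395 = 2.815

2.81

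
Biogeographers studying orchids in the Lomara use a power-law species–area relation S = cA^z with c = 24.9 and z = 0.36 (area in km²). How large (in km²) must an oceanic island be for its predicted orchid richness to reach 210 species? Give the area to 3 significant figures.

210 = 24.9 × A^0.36  ⇒  A^0.36 = 210/24.9 = 8.434
ln A = ln(8.434) / 0.36 = 2.1322 / 0.36 = 5.9229
A = e^5.9229 ≈ 373.5 km²

373 km²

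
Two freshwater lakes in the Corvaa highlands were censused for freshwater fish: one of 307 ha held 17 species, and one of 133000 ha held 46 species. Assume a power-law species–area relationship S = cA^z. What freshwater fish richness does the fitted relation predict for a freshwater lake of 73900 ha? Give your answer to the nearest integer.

z = ln(46/17) / ln(133000/307) = 0.9954 / 6.0713 = 0.1640
c = 17 / 307^0.1640 = 17 / 2.557 = 6.648
S₃ = 6.648 × 73900^0.1640 = 6.648 × 6.284 ≈ 41.77

42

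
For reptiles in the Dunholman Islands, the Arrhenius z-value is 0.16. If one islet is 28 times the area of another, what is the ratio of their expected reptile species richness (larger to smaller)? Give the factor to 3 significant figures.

1.70

S₂/S₁ = (A₂/A₁)^z = 28^0.16
ln(S₂/S₁) = 0.16 × ln 28 = 0.16 × 3.3322 = 0.5332
S₂/S₁ = e^0.5332 ≈ 1.704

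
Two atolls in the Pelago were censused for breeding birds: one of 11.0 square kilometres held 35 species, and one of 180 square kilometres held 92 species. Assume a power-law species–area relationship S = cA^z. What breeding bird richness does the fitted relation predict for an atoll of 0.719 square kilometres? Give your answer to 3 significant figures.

z = ln(92/35) / ln(180/11) = 0.9664 / 2.7951 = 0.3458
c = 35 / 11^0.3458 = 35 / 2.291 = 15.28
S₃ = 15.28 × 0.719^0.3458 = 15.28 × 0.8922 ≈ 13.63

13.6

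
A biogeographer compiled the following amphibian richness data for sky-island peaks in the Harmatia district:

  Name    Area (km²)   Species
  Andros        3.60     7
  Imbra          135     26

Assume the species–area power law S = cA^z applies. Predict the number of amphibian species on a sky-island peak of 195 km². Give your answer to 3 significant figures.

z = ln(26/7) / ln(135/3.6) = 1.3122 / 3.6243 = 0.3620
c = 7 / 3.6^0.3620 = 7 / 1.59 = 4.402
S₃ = 4.402 × 195^0.3620 = 4.402 × 6.747 ≈ 29.7

29.7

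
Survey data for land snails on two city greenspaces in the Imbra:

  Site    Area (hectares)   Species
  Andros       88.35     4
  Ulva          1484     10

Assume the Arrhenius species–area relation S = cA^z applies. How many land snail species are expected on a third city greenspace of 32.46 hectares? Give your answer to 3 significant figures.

z = ln(10/4) / ln(1484/88.35) = 0.9163 / 2.8212 = 0.3248
c = 4 / 88.35^0.3248 = 4 / 4.287 = 0.9332
S₃ = 0.9332 × 32.46^0.3248 = 0.9332 × 3.096 ≈ 2.89

2.89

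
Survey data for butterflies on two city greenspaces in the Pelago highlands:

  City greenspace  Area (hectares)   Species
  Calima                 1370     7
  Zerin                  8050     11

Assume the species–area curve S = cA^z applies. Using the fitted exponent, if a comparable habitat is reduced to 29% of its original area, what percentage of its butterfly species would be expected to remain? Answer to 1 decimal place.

z = ln(11/7) / ln(8050/1370) = 0.4520 / 1.7709 = 0.2552
S_new/S_old = (A_new/A_old)^z = 0.29^0.2552 = exp(0.2552 × -1.2379) = 0.7291

72.9%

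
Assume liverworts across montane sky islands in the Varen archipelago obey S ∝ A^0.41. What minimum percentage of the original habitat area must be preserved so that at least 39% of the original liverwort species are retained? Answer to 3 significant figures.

10.1%

Need (A_new/A_old)^0.41 = 0.39, so A_new/A_old = 0.39^(1/0.41) = 0.39^2.439
ln(A_new/A_old) = ln 0.39 / 0.41 = -0.9416 / 0.41 = -2.2966
A_new/A_old = e^-2.2966 ≈ 0.1006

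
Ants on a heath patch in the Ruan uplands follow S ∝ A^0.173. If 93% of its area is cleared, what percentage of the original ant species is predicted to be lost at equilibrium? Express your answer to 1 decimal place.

36.9%

S_new/S_old = (A_new/A_old)^z = 0.07^0.173
= exp(0.173 × ln 0.07) = exp(0.173 × -2.6593) = exp(-0.4601) ≈ 0.6313
Fraction lost = 1 − 0.6313 = 0.3687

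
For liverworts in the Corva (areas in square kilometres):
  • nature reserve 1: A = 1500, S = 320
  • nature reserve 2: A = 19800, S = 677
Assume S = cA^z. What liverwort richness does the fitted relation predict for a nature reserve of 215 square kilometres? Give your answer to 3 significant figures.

z = ln(677/320) / ln(19800/1500) = 0.7494 / 2.5802 = 0.2904
c = 320 / 1500^0.2904 = 320 / 8.364 = 38.26
S₃ = 38.26 × 215^0.2904 = 38.26 × 4.758 ≈ 182

182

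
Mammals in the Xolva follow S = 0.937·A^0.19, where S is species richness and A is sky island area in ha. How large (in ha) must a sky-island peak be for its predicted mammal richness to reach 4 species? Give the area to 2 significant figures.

4 = 0.937 × A^0.19  ⇒  A^0.19 = 4/0.937 = 4.269
ln A = ln(4.269) / 0.19 = 1.4514 / 0.19 = 7.6388
A = e^7.6388 ≈ 2077 ha

2100 ha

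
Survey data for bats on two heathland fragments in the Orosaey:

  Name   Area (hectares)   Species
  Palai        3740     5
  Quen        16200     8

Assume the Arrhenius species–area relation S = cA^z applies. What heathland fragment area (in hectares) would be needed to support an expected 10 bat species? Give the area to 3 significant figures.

32500 hectares

z = ln(8/5) / ln(16200/3740) = 0.4700 / 1.4659 = 0.3206
c = 5 / 3740^0.3206 = 5 / 13.98 = 0.3576
A = (10/0.3576)^(1/0.3206) ⇒ ln A = ln(27.96)/0.3206 = 10.3887
A = e^10.3887 ≈ 32492 hectares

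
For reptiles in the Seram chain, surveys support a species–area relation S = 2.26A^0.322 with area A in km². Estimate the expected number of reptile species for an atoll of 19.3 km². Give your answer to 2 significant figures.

5.9

S = 2.26 × 19.3^0.322 = 2.26 × 2.594 ≈ 5.862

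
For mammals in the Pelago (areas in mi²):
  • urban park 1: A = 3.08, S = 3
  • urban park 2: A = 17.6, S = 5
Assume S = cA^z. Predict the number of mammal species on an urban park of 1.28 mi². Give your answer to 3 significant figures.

z = ln(5/3) / ln(17.6/3.08) = 0.5108 / 1.7430 = 0.2931
c = 3 / 3.08^0.2931 = 3 / 1.391 = 2.157
S₃ = 2.157 × 1.28^0.2931 = 2.157 × 1.075 ≈ 2.319

2.32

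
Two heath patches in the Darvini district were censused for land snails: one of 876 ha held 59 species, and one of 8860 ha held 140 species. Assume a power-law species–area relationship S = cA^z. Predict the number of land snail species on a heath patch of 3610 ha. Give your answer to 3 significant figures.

z = ln(140/59) / ln(8860/876) = 0.8641 / 2.3139 = 0.3734
c = 59 / 876^0.3734 = 59 / 12.56 = 4.699
S₃ = 4.699 × 3610^0.3734 = 4.699 × 21.31 ≈ 100.1

100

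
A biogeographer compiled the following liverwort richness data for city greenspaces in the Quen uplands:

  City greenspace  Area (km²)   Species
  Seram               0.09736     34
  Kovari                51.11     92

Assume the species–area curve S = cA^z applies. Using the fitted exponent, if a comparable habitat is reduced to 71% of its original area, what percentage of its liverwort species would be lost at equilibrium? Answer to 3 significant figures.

5.30%

z = ln(92/34) / ln(51.11/0.09736) = 0.9954 / 6.2633 = 0.1589
S_new/S_old = (A_new/A_old)^z = 0.71^0.1589 = exp(0.1589 × -0.3425) = 0.947
Fraction lost = 1 − 0.947 = 0.05298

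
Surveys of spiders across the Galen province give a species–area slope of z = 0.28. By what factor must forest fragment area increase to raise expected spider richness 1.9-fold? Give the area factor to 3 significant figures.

9.90

(A₂/A₁)^0.28 = 1.9, so A₂/A₁ = 1.9^(1/0.28) = 1.9^3.571
ln(A₂/A₁) = ln 1.9 / 0.28 = 0.6419 / 0.28 = 2.2923
A₂/A₁ = e^2.2923 ≈ 9.898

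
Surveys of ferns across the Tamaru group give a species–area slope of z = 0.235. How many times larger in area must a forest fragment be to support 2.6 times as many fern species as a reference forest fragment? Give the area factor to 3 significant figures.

(A₂/A₁)^0.235 = 2.6, so A₂/A₁ = 2.6^(1/0.235) = 2.6^4.255
ln(A₂/A₁) = ln 2.6 / 0.235 = 0.9555 / 0.235 = 4.0660
A₂/A₁ = e^4.0660 ≈ 58.32

58.3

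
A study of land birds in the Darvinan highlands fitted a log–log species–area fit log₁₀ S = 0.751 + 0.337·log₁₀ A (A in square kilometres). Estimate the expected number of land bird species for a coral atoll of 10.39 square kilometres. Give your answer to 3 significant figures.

S = 5.636 × 10.39^0.337
ln S = ln 5.636 + 0.337 × ln 10.39 = 1.7292 + 0.337 × 2.3408 = 2.5181
S = e^2.5181 ≈ 12.41

12.4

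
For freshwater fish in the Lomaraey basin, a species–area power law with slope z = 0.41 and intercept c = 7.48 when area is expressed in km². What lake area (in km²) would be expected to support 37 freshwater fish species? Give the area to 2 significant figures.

49 km²

37 = 7.48 × A^0.41  ⇒  A^0.41 = 37/7.48 = 4.947
ln A = ln(4.947) / 0.41 = 1.5987 / 0.41 = 3.8992
A = e^3.8992 ≈ 49.36 km²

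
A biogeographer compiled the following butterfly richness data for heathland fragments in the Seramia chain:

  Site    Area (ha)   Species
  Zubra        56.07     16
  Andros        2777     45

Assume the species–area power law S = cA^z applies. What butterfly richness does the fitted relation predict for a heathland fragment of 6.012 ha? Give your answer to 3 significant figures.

8.85

z = ln(45/16) / ln(2777/56.07) = 1.0341 / 3.9025 = 0.2650
c = 16 / 56.07^0.2650 = 16 / 2.907 = 5.505
S₃ = 5.505 × 6.012^0.2650 = 5.505 × 1.608 ≈ 8.855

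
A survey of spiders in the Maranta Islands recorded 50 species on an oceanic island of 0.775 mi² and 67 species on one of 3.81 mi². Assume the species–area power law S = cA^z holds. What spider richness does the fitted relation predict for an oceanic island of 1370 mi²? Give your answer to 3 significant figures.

z = ln(67/50) / ln(3.81/0.775) = 0.2927 / 1.5925 = 0.1838
c = 50 / 0.775^0.1838 = 50 / 0.9542 = 52.4
S₃ = 52.4 × 1370^0.1838 = 52.4 × 3.771 ≈ 197.6

198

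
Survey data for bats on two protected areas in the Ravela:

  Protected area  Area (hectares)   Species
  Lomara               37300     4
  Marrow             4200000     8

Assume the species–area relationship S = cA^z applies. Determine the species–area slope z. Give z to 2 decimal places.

0.15

Taking logs: ln S = ln c + z ln A, so z = (ln S₂ − ln S₁)/(ln A₂ − ln A₁).
z = ln(8/4) / ln(4200000/37300) = ln(2) / ln(112.6) = 0.6931 / 4.7238 = 0.1467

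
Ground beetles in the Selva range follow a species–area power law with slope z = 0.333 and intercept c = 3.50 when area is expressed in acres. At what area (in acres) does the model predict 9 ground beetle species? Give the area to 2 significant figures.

9 = 3.5 × A^0.333  ⇒  A^0.333 = 9/3.5 = 2.571
ln A = ln(2.571) / 0.333 = 0.9445 / 0.333 = 2.8362
A = e^2.8362 ≈ 17.05 acres

17 acres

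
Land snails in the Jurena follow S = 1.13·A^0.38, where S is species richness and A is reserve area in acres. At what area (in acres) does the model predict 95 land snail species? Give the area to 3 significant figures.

116000 acres

95 = 1.13 × A^0.38  ⇒  A^0.38 = 95/1.13 = 84.07
ln A = ln(84.07) / 0.38 = 4.4317 / 0.38 = 11.6623
A = e^11.6623 ≈ 116106 acres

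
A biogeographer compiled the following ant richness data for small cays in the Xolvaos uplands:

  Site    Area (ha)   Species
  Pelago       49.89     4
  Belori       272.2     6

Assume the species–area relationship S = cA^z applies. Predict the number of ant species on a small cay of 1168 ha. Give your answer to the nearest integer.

8

z = ln(6/4) / ln(272.2/49.89) = 0.4055 / 1.6967 = 0.2390
c = 4 / 49.89^0.2390 = 4 / 2.546 = 1.571
S₃ = 1.571 × 1168^0.2390 = 1.571 × 5.408 ≈ 8.498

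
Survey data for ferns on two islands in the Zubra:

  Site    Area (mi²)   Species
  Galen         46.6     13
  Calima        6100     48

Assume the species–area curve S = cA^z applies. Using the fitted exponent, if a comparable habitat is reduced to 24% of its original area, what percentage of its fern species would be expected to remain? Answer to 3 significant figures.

z = ln(48/13) / ln(6100/46.6) = 1.3063 / 4.8744 = 0.2680
S_new/S_old = (A_new/A_old)^z = 0.24^0.2680 = exp(0.2680 × -1.4271) = 0.6822

68.2%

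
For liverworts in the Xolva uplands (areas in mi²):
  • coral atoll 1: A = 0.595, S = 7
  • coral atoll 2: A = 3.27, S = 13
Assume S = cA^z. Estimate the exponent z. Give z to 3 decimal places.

0.363

Taking logs: ln S = ln c + z ln A, so z = (ln S₂ − ln S₁)/(ln A₂ − ln A₁).
z = ln(13/7) / ln(3.27/0.595) = ln(1.857) / ln(5.496) = 0.6190 / 1.7040 = 0.3633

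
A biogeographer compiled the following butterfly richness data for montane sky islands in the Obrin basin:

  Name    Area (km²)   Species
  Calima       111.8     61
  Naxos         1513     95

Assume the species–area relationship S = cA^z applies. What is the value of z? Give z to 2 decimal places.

Taking logs: ln S = ln c + z ln A, so z = (ln S₂ − ln S₁)/(ln A₂ − ln A₁).
z = ln(95/61) / ln(1513/111.8) = ln(1.557) / ln(13.53) = 0.4430 / 2.6051 = 0.1700

0.17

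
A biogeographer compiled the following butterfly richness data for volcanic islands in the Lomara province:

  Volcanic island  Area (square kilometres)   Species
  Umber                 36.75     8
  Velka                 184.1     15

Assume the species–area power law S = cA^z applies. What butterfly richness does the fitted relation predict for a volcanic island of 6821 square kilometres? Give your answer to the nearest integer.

61

z = ln(15/8) / ln(184.1/36.75) = 0.6286 / 1.6113 = 0.3901
c = 8 / 36.75^0.3901 = 8 / 4.08 = 1.961
S₃ = 1.961 × 6821^0.3901 = 1.961 × 31.31 ≈ 61.39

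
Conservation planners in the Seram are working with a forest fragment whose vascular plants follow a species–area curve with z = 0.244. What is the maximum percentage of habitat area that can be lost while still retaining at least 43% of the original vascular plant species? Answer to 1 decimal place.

Need (A_new/A_old)^0.244 = 0.43, so A_new/A_old = 0.43^(1/0.244) = 0.43^4.098
ln(A_new/A_old) = ln 0.43 / 0.244 = -0.8440 / 0.244 = -3.4589
A_new/A_old = e^-3.4589 ≈ 0.03146
Fraction that can be lost = 1 − 0.03146 = 0.9685

96.9%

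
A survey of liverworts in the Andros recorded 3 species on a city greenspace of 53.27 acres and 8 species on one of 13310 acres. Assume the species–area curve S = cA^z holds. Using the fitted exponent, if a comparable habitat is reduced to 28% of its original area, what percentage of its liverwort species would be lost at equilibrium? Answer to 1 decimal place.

20.2%

z = ln(8/3) / ln(13310/53.27) = 0.9808 / 5.5209 = 0.1777
S_new/S_old = (A_new/A_old)^z = 0.28^0.1777 = exp(0.1777 × -1.2730) = 0.7976
Fraction lost = 1 − 0.7976 = 0.2024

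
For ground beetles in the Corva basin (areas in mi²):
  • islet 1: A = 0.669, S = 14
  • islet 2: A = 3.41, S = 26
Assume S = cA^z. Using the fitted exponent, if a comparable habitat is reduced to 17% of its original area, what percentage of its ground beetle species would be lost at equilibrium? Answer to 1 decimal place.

z = ln(26/14) / ln(3.41/0.669) = 0.6190 / 1.6287 = 0.3801
S_new/S_old = (A_new/A_old)^z = 0.17^0.3801 = exp(0.3801 × -1.7720) = 0.5099
Fraction lost = 1 − 0.5099 = 0.4901

49.0%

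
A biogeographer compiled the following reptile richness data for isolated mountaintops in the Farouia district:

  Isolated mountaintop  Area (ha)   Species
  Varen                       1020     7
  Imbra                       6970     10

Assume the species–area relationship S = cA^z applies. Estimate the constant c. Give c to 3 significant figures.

1.94

z = ln(S₂/S₁) / ln(A₂/A₁) = ln(10/7) / ln(6970/1020) = 0.3567 / 1.9218 = 0.1856
c = S₁ / A₁^z = 7 / 1020^0.1856 = 7 / 3.617 = 1.935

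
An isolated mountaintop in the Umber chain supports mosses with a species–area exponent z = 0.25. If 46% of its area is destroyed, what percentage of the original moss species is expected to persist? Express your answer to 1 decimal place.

85.7%

S_new/S_old = (A_new/A_old)^z = 0.54^0.25
= exp(0.25 × ln 0.54) = exp(0.25 × -0.6162) = exp(-0.1540) ≈ 0.8572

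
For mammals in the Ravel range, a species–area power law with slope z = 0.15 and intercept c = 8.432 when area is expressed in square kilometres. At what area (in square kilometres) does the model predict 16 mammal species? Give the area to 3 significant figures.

16 = 8.432 × A^0.15  ⇒  A^0.15 = 16/8.432 = 1.898
ln A = ln(1.898) / 0.15 = 0.6406 / 0.15 = 4.2704
A = e^4.2704 ≈ 71.55 square kilometres

71.5 square kilometres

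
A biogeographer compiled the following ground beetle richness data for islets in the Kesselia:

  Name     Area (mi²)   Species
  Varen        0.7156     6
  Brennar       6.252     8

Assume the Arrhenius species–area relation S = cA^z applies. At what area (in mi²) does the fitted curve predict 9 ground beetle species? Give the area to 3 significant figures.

z = ln(8/6) / ln(6.252/0.7156) = 0.2877 / 2.1675 = 0.1327
c = 6 / 0.7156^0.1327 = 6 / 0.9566 = 6.272
A = (9/6.272)^(1/0.1327) ⇒ ln A = ln(1.435)/0.1327 = 2.7203
A = e^2.7203 ≈ 15.19 mi²

15.2 mi²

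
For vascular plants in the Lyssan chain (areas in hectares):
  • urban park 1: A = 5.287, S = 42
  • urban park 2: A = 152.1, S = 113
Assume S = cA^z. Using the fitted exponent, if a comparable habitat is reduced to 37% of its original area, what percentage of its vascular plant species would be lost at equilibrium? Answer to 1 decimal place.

25.4%

z = ln(113/42) / ln(152.1/5.287) = 0.9897 / 3.3593 = 0.2946
S_new/S_old = (A_new/A_old)^z = 0.37^0.2946 = exp(0.2946 × -0.9943) = 0.7461
Fraction lost = 1 − 0.7461 = 0.2539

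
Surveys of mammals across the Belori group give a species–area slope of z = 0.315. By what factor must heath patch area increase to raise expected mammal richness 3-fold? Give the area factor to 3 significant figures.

32.7

(A₂/A₁)^0.315 = 3, so A₂/A₁ = 3^(1/0.315) = 3^3.175
ln(A₂/A₁) = ln 3 / 0.315 = 1.0986 / 0.315 = 3.4877
A₂/A₁ = e^3.4877 ≈ 32.71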